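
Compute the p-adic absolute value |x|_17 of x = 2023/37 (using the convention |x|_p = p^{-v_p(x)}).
|2023/37|_17 = 1/289

Step 1 — compute v_17(x) by factoring powers of 17 out of the numerator and denominator: v_17(2023/37) = 2. Step 2 — apply |x|_p = p^{-v_p(x)} = 17^{-2} = 1/289.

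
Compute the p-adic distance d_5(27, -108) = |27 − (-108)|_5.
d_5(27, -108) = 1/5

Step 1 — x − y = 27 − (-108) = 135. Step 2 — v_5(135) = 1 (factor: 135 = (5^1 · 27); the sign does not affect v_p). Step 3 — |x − y|_5 = 5^{-1} = 1/5.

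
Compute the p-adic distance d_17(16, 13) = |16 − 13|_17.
d_17(16, 13) = 1

Step 1 — x − y = 16 − 13 = 3. Step 2 — v_17(3) = 0 (factor: 3 = (17^0 · 3); the sign does not affect v_p). Step 3 — |x − y|_17 = 17^{0} = 1.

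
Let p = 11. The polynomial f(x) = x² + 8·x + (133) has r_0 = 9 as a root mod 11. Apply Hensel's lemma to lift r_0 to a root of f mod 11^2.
r_1 = 119 (mod 121)

Hensel: r_{i+1} = r_i − f(r_i)·(f′(r_i))^{-1} mod 11^{i+2}, f′(x) = 2x + 8. Iterate:
  r_0 = 9 (mod 11)
  r_1 = 119 (mod 121)
Final: r = 119 satisfies f(r) ≡ 0 mod 11^2.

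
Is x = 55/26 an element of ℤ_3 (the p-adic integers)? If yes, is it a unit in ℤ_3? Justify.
x ∈ ℤ_3^× (unit); v_3(x) = 0

ℤ_3 = {x ∈ ℚ_3 : v_3(x) ≥ 0} and ℤ_3^× = {x ∈ ℤ_3 : v_3(x) = 0}. Here v_3(55/26) = v_3(num) − v_3(den) = 0; compare against these criteria.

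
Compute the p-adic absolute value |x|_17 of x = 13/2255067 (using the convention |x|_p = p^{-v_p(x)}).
|13/2255067|_17 = 83521

Step 1 — compute v_17(x) by factoring powers of 17 out of the numerator and denominator: v_17(13/2255067) = -4. Step 2 — apply |x|_p = p^{-v_p(x)} = 17^{4} = 83521.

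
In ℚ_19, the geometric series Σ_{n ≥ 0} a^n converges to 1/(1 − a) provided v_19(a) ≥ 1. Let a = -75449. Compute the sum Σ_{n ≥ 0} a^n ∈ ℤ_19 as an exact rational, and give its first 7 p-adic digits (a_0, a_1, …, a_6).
Σ a^n = 1/(1 − a) = 1/75450;  first 7 digits = (1, 0, 0, 8, 18, 18, 6)

v_19(a) = 3 ≥ 1, so the series converges in ℤ_19 to 1/(1 − a) = 1/(1 − (-75449)) = 1/75450. Expand this rational in ℤ_19: compute digits iteratively via d_i = x_i mod 19, x_{i+1} = (x_i − d_i)/19. The first 7 digits are (1, 0, 0, 8, 18, 18, 6).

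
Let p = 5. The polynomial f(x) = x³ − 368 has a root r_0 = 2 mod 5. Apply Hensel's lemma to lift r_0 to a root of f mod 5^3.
r_2 = 82 (mod 125)

Hensel: r_{i+1} = r_i − f(r_i)/f′(r_i) mod 5^{i+2}, where f′(x) = 3x². Iterate:
  r_0 = 2 (mod 5)
  r_1 = 7 (mod 25)
  r_2 = 82 (mod 125)
Final: r = 82 with f(r) ≡ 0 mod 5^3.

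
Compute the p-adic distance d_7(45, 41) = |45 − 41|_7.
d_7(45, 41) = 1

Step 1 — x − y = 45 − 41 = 4. Step 2 — v_7(4) = 0 (factor: 4 = (7^0 · 4); the sign does not affect v_p). Step 3 — |x − y|_7 = 7^{0} = 1.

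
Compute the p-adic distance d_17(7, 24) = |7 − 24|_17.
d_17(7, 24) = 1/17

Step 1 — x − y = 7 − 24 = -17. Step 2 — v_17(-17) = 1 (factor: -17 = −(17^1 · 1); the sign does not affect v_p). Step 3 — |x − y|_17 = 17^{-1} = 1/17.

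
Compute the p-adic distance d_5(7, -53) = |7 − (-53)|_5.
d_5(7, -53) = 1/5

Step 1 — x − y = 7 − (-53) = 60. Step 2 — v_5(60) = 1 (factor: 60 = (5^1 · 12); the sign does not affect v_p). Step 3 — |x − y|_5 = 5^{-1} = 1/5.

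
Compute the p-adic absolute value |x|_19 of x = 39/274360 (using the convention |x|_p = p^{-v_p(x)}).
|39/274360|_19 = 6859

Step 1 — compute v_19(x) by factoring powers of 19 out of the numerator and denominator: v_19(39/274360) = -3. Step 2 — apply |x|_p = p^{-v_p(x)} = 19^{3} = 6859.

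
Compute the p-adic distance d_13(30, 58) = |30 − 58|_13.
d_13(30, 58) = 1

Step 1 — x − y = 30 − 58 = -28. Step 2 — v_13(-28) = 0 (factor: -28 = −(13^0 · 28); the sign does not affect v_p). Step 3 — |x − y|_13 = 13^{0} = 1.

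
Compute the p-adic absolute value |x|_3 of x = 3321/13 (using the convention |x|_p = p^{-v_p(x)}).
|3321/13|_3 = 1/81

Step 1 — compute v_3(x) by factoring powers of 3 out of the numerator and denominator: v_3(3321/13) = 4. Step 2 — apply |x|_p = p^{-v_p(x)} = 3^{-4} = 1/81.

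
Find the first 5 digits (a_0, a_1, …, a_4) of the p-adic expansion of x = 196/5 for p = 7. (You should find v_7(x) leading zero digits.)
(a_0, …, a_4) = (0, 0, 5, 5, 2)

v_7(196/5) = 2, so a_0 = ... = a_1 = 0. Factor out: x = 7^2 · u with u = 4/5 a unit in ℤ_7. Expand u iteratively via a_{v+i} = u_i mod 7, u_{i+1} = (u_i − a_{v+i})/7:
  u_0 = 4/5;  a_2 = 5;  u_1 = (u_0 − 5)/7 = -3/5
  u_1 = -3/5;  a_3 = 5;  u_2 = (u_1 − 5)/7 = -4/5
  u_2 = -4/5;  a_4 = 2;  u_3 = (u_2 − 2)/7 = -2/5
Digits: (0, 0, 5, 5, 2).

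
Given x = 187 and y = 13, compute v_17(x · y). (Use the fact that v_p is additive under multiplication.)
v_17(2431) = 1

v_p(x) = 1 (factor: 187 = 17^1 · 11); v_p(y) = 0 (factor: 13 = 17^0 · 13). Additivity: v_p(xy) = v_p(x) + v_p(y) = 1 + 0 = 1. (Direct check: xy = 2431 = 17^1 · (143).)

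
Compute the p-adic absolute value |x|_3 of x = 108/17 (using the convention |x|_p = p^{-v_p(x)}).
|108/17|_3 = 1/27

Step 1 — compute v_3(x) by factoring powers of 3 out of the numerator and denominator: v_3(108/17) = 3. Step 2 — apply |x|_p = p^{-v_p(x)} = 3^{-3} = 1/27.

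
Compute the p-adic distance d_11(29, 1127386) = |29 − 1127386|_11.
d_11(29, 1127386) = 1/161051

Step 1 — x − y = 29 − 1127386 = -1127357. Step 2 — v_11(-1127357) = 5 (factor: -1127357 = −(11^5 · 7); the sign does not affect v_p). Step 3 — |x − y|_11 = 11^{-5} = 1/161051.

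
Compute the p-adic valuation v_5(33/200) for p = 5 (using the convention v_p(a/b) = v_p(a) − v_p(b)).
v_5(33/200) = -2

Factor powers of 5 from the numerator and denominator of the reduced fraction: 33 = 5^0 · 33 and 200 = 5^2 · 8. Apply v_p(a/b) = v_p(a) − v_p(b): v_5(33/200) = 0 − 2 = -2.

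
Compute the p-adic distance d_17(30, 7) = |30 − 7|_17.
d_17(30, 7) = 1

Step 1 — x − y = 30 − 7 = 23. Step 2 — v_17(23) = 0 (factor: 23 = (17^0 · 23); the sign does not affect v_p). Step 3 — |x − y|_17 = 17^{0} = 1.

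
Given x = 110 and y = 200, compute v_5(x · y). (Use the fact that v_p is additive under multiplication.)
v_5(22000) = 3

v_p(x) = 1 (factor: 110 = 5^1 · 22); v_p(y) = 2 (factor: 200 = 5^2 · 8). Additivity: v_p(xy) = v_p(x) + v_p(y) = 1 + 2 = 3. (Direct check: xy = 22000 = 5^3 · (176).)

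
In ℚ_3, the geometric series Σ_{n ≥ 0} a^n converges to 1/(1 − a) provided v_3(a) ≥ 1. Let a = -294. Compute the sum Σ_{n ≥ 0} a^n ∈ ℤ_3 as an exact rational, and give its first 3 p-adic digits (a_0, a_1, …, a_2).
Σ a^n = 1/(1 − a) = 1/295;  first 3 digits = (1, 1, 1)

v_3(a) = 1 ≥ 1, so the series converges in ℤ_3 to 1/(1 − a) = 1/(1 − (-294)) = 1/295. Expand this rational in ℤ_3: compute digits iteratively via d_i = x_i mod 3, x_{i+1} = (x_i − d_i)/3. The first 3 digits are (1, 1, 1).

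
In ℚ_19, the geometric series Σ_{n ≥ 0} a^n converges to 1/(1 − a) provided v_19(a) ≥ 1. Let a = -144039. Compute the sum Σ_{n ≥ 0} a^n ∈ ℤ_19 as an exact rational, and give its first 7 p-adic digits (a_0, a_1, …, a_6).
Σ a^n = 1/(1 − a) = 1/144040;  first 7 digits = (1, 0, 0, 17, 17, 18, 3)

v_19(a) = 3 ≥ 1, so the series converges in ℤ_19 to 1/(1 − a) = 1/(1 − (-144039)) = 1/144040. Expand this rational in ℤ_19: compute digits iteratively via d_i = x_i mod 19, x_{i+1} = (x_i − d_i)/19. The first 7 digits are (1, 0, 0, 17, 17, 18, 3).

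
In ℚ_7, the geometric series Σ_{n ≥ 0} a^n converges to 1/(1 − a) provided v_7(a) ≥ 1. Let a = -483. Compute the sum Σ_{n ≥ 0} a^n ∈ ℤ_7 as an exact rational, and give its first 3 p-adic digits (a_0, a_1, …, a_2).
Σ a^n = 1/(1 − a) = 1/484;  first 3 digits = (1, 1, 5)

v_7(a) = 1 ≥ 1, so the series converges in ℤ_7 to 1/(1 − a) = 1/(1 − (-483)) = 1/484. Expand this rational in ℤ_7: compute digits iteratively via d_i = x_i mod 7, x_{i+1} = (x_i − d_i)/7. The first 3 digits are (1, 1, 5).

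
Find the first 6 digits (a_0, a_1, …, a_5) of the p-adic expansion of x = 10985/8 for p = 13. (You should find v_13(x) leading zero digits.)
(a_0, …, a_5) = (0, 0, 0, 12, 4, 11)

v_13(10985/8) = 3, so a_0 = ... = a_2 = 0. Factor out: x = 13^3 · u with u = 5/8 a unit in ℤ_13. Expand u iteratively via a_{v+i} = u_i mod 13, u_{i+1} = (u_i − a_{v+i})/13:
  u_0 = 5/8;  a_3 = 12;  u_1 = (u_0 − 12)/13 = -7/8
  u_1 = -7/8;  a_4 = 4;  u_2 = (u_1 − 4)/13 = -3/8
  u_2 = -3/8;  a_5 = 11;  u_3 = (u_2 − 11)/13 = -7/8
Digits: (0, 0, 0, 12, 4, 11).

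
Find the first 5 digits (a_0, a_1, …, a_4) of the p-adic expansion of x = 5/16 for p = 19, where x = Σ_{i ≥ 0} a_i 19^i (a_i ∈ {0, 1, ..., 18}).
(a_0, …, a_4) = (11, 3, 1, 13, 10)

v_19(5/16) = 0 (numerator and denominator both coprime to 19), so x ∈ ℤ_19^×. Compute digits iteratively via a_i = x_i mod 19, x_{i+1} = (x_i − a_i)/19, with x_0 = x:
  x_0 = 5/16;  a_0 = 11;  x_1 = (x_0 − 11)/19 = -9/16
  x_1 = -9/16;  a_1 = 3;  x_2 = (x_1 − 3)/19 = -3/16
  x_2 = -3/16;  a_2 = 1;  x_3 = (x_2 − 1)/19 = -1/16
  x_3 = -1/16;  a_3 = 13;  x_4 = (x_3 − 13)/19 = -11/16
  x_4 = -11/16;  a_4 = 10;  x_5 = (x_4 − 10)/19 = -9/16
Digits: (11, 3, 1, 13, 10).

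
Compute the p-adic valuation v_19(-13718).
v_19(-13718) = 3

v_19(n) is the largest exponent k such that 19^k divides n. Factor out: -13718 = -19^3 · 2. (Sign doesn't affect v_p.) So v_19(-13718) = 3.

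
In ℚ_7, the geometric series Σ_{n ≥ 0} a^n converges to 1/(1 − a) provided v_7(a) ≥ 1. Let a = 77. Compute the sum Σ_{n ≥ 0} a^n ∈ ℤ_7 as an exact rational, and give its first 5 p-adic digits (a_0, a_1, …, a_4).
Σ a^n = 1/(1 − a) = -1/76;  first 5 digits = (1, 4, 3, 4, 0)

v_7(a) = 1 ≥ 1, so the series converges in ℤ_7 to 1/(1 − a) = 1/(1 − 77) = -1/76. Expand this rational in ℤ_7: compute digits iteratively via d_i = x_i mod 7, x_{i+1} = (x_i − d_i)/7. The first 5 digits are (1, 4, 3, 4, 0).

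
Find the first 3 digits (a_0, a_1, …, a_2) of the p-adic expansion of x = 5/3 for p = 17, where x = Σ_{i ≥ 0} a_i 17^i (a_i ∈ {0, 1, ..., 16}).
(a_0, …, a_2) = (13, 5, 11)

v_17(5/3) = 0 (numerator and denominator both coprime to 17), so x ∈ ℤ_17^×. Compute digits iteratively via a_i = x_i mod 17, x_{i+1} = (x_i − a_i)/17, with x_0 = x:
  x_0 = 5/3;  a_0 = 13;  x_1 = (x_0 − 13)/17 = -2/3
  x_1 = -2/3;  a_1 = 5;  x_2 = (x_1 − 5)/17 = -1/3
  x_2 = -1/3;  a_2 = 11;  x_3 = (x_2 − 11)/17 = -2/3
Digits: (13, 5, 11).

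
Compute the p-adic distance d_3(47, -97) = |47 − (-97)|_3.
d_3(47, -97) = 1/9

Step 1 — x − y = 47 − (-97) = 144. Step 2 — v_3(144) = 2 (factor: 144 = (3^2 · 16); the sign does not affect v_p). Step 3 — |x − y|_3 = 3^{-2} = 1/9.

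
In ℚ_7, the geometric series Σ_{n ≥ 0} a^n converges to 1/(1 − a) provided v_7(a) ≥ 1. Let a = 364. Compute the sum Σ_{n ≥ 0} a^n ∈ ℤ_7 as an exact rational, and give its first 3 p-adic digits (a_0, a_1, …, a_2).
Σ a^n = 1/(1 − a) = -1/363;  first 3 digits = (1, 3, 2)

v_7(a) = 1 ≥ 1, so the series converges in ℤ_7 to 1/(1 − a) = 1/(1 − 364) = -1/363. Expand this rational in ℤ_7: compute digits iteratively via d_i = x_i mod 7, x_{i+1} = (x_i − d_i)/7. The first 3 digits are (1, 3, 2).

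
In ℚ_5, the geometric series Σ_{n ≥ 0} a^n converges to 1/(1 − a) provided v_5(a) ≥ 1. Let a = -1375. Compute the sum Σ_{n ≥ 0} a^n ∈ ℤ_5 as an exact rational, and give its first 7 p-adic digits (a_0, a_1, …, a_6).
Σ a^n = 1/(1 − a) = 1/1376;  first 7 digits = (1, 0, 0, 4, 2, 4, 0)

v_5(a) = 3 ≥ 1, so the series converges in ℤ_5 to 1/(1 − a) = 1/(1 − (-1375)) = 1/1376. Expand this rational in ℤ_5: compute digits iteratively via d_i = x_i mod 5, x_{i+1} = (x_i − d_i)/5. The first 7 digits are (1, 0, 0, 4, 2, 4, 0).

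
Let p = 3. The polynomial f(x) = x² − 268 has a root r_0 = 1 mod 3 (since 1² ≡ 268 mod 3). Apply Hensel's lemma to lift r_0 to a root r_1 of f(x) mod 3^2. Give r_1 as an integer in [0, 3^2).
r_1 = 4 (mod 9)

Hensel's recurrence: r_{i+1} = r_i − f(r_i)·(f′(r_i))^{-1} mod 3^{i+2}, with f′(x) = 2x. Iterate:
  r_0 = 1 (mod 3)
  r_1 = 4 (mod 9)
Final: r_1 = 4, and one checks f(r_1) ≡ 0 mod 3^2.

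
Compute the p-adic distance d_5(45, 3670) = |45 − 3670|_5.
d_5(45, 3670) = 1/125

Step 1 — x − y = 45 − 3670 = -3625. Step 2 — v_5(-3625) = 3 (factor: -3625 = −(5^3 · 29); the sign does not affect v_p). Step 3 — |x − y|_5 = 5^{-3} = 1/125.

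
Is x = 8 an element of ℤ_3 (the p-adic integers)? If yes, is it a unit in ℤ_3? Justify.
x ∈ ℤ_3^× (unit); v_3(x) = 0

ℤ_3 = {x ∈ ℚ_3 : v_3(x) ≥ 0} and ℤ_3^× = {x ∈ ℤ_3 : v_3(x) = 0}. Here v_3(8) = v_3(num) − v_3(den) = 0; compare against these criteria.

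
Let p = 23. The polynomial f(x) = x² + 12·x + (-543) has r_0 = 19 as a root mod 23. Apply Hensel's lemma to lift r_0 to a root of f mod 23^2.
r_1 = 272 (mod 529)

Hensel: r_{i+1} = r_i − f(r_i)·(f′(r_i))^{-1} mod 23^{i+2}, f′(x) = 2x + 12. Iterate:
  r_0 = 19 (mod 23)
  r_1 = 272 (mod 529)
Final: r = 272 satisfies f(r) ≡ 0 mod 23^2.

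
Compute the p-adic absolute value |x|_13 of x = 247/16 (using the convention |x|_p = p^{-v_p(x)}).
|247/16|_13 = 1/13

Step 1 — compute v_13(x) by factoring powers of 13 out of the numerator and denominator: v_13(247/16) = 1. Step 2 — apply |x|_p = p^{-v_p(x)} = 13^{-1} = 1/13.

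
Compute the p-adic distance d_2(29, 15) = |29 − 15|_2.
d_2(29, 15) = 1/2

Step 1 — x − y = 29 − 15 = 14. Step 2 — v_2(14) = 1 (factor: 14 = (2^1 · 7); the sign does not affect v_p). Step 3 — |x − y|_2 = 2^{-1} = 1/2.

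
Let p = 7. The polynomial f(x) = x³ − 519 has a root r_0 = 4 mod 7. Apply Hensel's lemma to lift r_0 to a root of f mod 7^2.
r_1 = 39 (mod 49)

Hensel: r_{i+1} = r_i − f(r_i)/f′(r_i) mod 7^{i+2}, where f′(x) = 3x². Iterate:
  r_0 = 4 (mod 7)
  r_1 = 39 (mod 49)
Final: r = 39 with f(r) ≡ 0 mod 7^2.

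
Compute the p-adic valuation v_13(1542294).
v_13(1542294) = 4

v_13(n) is the largest exponent k such that 13^k divides n. Factor out: 1542294 = 13^4 · 54. (Sign doesn't affect v_p.) So v_13(1542294) = 4.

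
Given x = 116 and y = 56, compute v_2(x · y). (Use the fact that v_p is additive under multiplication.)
v_2(6496) = 5

v_p(x) = 2 (factor: 116 = 2^2 · 29); v_p(y) = 3 (factor: 56 = 2^3 · 7). Additivity: v_p(xy) = v_p(x) + v_p(y) = 2 + 3 = 5. (Direct check: xy = 6496 = 2^5 · (203).)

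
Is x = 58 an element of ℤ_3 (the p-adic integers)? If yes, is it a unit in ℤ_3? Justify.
x ∈ ℤ_3^× (unit); v_3(x) = 0

ℤ_3 = {x ∈ ℚ_3 : v_3(x) ≥ 0} and ℤ_3^× = {x ∈ ℤ_3 : v_3(x) = 0}. Here v_3(58) = v_3(num) − v_3(den) = 0; compare against these criteria.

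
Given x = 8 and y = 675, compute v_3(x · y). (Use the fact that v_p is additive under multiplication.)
v_3(5400) = 3

v_p(x) = 0 (factor: 8 = 3^0 · 8); v_p(y) = 3 (factor: 675 = 3^3 · 25). Additivity: v_p(xy) = v_p(x) + v_p(y) = 0 + 3 = 3. (Direct check: xy = 5400 = 3^3 · (200).)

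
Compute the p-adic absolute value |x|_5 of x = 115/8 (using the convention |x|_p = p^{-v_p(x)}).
|115/8|_5 = 1/5

Step 1 — compute v_5(x) by factoring powers of 5 out of the numerator and denominator: v_5(115/8) = 1. Step 2 — apply |x|_p = p^{-v_p(x)} = 5^{-1} = 1/5.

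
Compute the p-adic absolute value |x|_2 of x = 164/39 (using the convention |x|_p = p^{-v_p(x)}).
|164/39|_2 = 1/4

Step 1 — compute v_2(x) by factoring powers of 2 out of the numerator and denominator: v_2(164/39) = 2. Step 2 — apply |x|_p = p^{-v_p(x)} = 2^{-2} = 1/4.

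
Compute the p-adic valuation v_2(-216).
v_2(-216) = 3

v_2(n) is the largest exponent k such that 2^k divides n. Factor out: -216 = -2^3 · 27. (Sign doesn't affect v_p.) So v_2(-216) = 3.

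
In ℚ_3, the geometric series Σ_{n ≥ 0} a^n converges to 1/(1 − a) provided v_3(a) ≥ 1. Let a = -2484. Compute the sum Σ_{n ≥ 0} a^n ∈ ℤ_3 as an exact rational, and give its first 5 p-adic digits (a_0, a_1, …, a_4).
Σ a^n = 1/(1 − a) = 1/2485;  first 5 digits = (1, 0, 0, 1, 2)

v_3(a) = 3 ≥ 1, so the series converges in ℤ_3 to 1/(1 − a) = 1/(1 − (-2484)) = 1/2485. Expand this rational in ℤ_3: compute digits iteratively via d_i = x_i mod 3, x_{i+1} = (x_i − d_i)/3. The first 5 digits are (1, 0, 0, 1, 2).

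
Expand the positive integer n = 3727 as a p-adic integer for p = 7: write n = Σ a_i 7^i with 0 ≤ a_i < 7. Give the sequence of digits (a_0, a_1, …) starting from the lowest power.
(a_0, a_1, …) = (3, 0, 6, 3, 1)

Repeated division by 7 gives the digits low-to-high: 3727 = 3 + 6·7^2 + 3·7^3 + 1·7^4. Digit sequence: (3, 0, 6, 3, 1).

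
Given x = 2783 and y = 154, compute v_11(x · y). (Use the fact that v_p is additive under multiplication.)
v_11(428582) = 3

v_p(x) = 2 (factor: 2783 = 11^2 · 23); v_p(y) = 1 (factor: 154 = 11^1 · 14). Additivity: v_p(xy) = v_p(x) + v_p(y) = 2 + 1 = 3. (Direct check: xy = 428582 = 11^3 · (322).)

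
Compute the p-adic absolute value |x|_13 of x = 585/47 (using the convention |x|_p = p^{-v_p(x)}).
|585/47|_13 = 1/13

Step 1 — compute v_13(x) by factoring powers of 13 out of the numerator and denominator: v_13(585/47) = 1. Step 2 — apply |x|_p = p^{-v_p(x)} = 13^{-1} = 1/13.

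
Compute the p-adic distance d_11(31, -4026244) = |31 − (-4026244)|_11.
d_11(31, -4026244) = 1/161051

Step 1 — x − y = 31 − (-4026244) = 4026275. Step 2 — v_11(4026275) = 5 (factor: 4026275 = (11^5 · 25); the sign does not affect v_p). Step 3 — |x − y|_11 = 11^{-5} = 1/161051.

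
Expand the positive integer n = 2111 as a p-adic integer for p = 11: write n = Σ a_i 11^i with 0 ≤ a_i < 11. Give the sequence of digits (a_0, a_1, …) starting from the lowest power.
(a_0, a_1, …) = (10, 4, 6, 1)

Repeated division by 11 gives the digits low-to-high: 2111 = 10 + 4·11^1 + 6·11^2 + 1·11^3. Digit sequence: (10, 4, 6, 1).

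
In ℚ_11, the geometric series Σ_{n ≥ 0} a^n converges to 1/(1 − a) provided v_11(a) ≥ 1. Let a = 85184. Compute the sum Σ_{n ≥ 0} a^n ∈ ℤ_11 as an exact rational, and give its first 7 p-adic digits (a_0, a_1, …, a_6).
Σ a^n = 1/(1 − a) = -1/85183;  first 7 digits = (1, 0, 0, 9, 5, 0, 4)

v_11(a) = 3 ≥ 1, so the series converges in ℤ_11 to 1/(1 − a) = 1/(1 − 85184) = -1/85183. Expand this rational in ℤ_11: compute digits iteratively via d_i = x_i mod 11, x_{i+1} = (x_i − d_i)/11. The first 7 digits are (1, 0, 0, 9, 5, 0, 4).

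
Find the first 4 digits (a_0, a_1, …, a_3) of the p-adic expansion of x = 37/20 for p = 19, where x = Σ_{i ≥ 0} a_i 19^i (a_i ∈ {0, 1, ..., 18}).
(a_0, …, a_3) = (18, 2, 16, 2)

v_19(37/20) = 0 (numerator and denominator both coprime to 19), so x ∈ ℤ_19^×. Compute digits iteratively via a_i = x_i mod 19, x_{i+1} = (x_i − a_i)/19, with x_0 = x:
  x_0 = 37/20;  a_0 = 18;  x_1 = (x_0 − 18)/19 = -17/20
  x_1 = -17/20;  a_1 = 2;  x_2 = (x_1 − 2)/19 = -3/20
  x_2 = -3/20;  a_2 = 16;  x_3 = (x_2 − 16)/19 = -17/20
  x_3 = -17/20;  a_3 = 2;  x_4 = (x_3 − 2)/19 = -3/20
Digits: (18, 2, 16, 2).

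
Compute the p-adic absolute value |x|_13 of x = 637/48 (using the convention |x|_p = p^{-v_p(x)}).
|637/48|_13 = 1/13

Step 1 — compute v_13(x) by factoring powers of 13 out of the numerator and denominator: v_13(637/48) = 1. Step 2 — apply |x|_p = p^{-v_p(x)} = 13^{-1} = 1/13.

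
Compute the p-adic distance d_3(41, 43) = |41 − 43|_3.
d_3(41, 43) = 1

Step 1 — x − y = 41 − 43 = -2. Step 2 — v_3(-2) = 0 (factor: -2 = −(3^0 · 2); the sign does not affect v_p). Step 3 — |x − y|_3 = 3^{0} = 1.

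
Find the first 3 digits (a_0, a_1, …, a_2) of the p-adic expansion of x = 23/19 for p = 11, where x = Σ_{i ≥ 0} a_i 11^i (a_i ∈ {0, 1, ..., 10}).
(a_0, …, a_2) = (7, 7, 8)

v_11(23/19) = 0 (numerator and denominator both coprime to 11), so x ∈ ℤ_11^×. Compute digits iteratively via a_i = x_i mod 11, x_{i+1} = (x_i − a_i)/11, with x_0 = x:
  x_0 = 23/19;  a_0 = 7;  x_1 = (x_0 − 7)/11 = -10/19
  x_1 = -10/19;  a_1 = 7;  x_2 = (x_1 − 7)/11 = -13/19
  x_2 = -13/19;  a_2 = 8;  x_3 = (x_2 − 8)/11 = -15/19
Digits: (7, 7, 8).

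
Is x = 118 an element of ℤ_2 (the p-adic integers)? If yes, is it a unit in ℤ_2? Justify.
x ∈ ℤ_2 but not a unit; v_2(x) = 1 > 0

ℤ_2 = {x ∈ ℚ_2 : v_2(x) ≥ 0} and ℤ_2^× = {x ∈ ℤ_2 : v_2(x) = 0}. Here v_2(118) = v_2(num) − v_2(den) = 1; compare against these criteria.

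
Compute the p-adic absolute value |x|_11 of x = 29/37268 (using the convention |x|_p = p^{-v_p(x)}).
|29/37268|_11 = 1331

Step 1 — compute v_11(x) by factoring powers of 11 out of the numerator and denominator: v_11(29/37268) = -3. Step 2 — apply |x|_p = p^{-v_p(x)} = 11^{3} = 1331.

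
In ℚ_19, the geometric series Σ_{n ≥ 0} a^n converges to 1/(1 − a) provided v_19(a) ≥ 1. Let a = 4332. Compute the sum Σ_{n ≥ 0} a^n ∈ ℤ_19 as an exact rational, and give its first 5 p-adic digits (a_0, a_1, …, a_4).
Σ a^n = 1/(1 − a) = -1/4331;  first 5 digits = (1, 0, 12, 0, 11)

v_19(a) = 2 ≥ 1, so the series converges in ℤ_19 to 1/(1 − a) = 1/(1 − 4332) = -1/4331. Expand this rational in ℤ_19: compute digits iteratively via d_i = x_i mod 19, x_{i+1} = (x_i − d_i)/19. The first 5 digits are (1, 0, 12, 0, 11).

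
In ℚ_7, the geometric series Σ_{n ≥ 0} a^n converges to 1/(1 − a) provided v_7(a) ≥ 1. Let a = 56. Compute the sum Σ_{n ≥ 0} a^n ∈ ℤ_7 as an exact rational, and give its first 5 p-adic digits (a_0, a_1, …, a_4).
Σ a^n = 1/(1 − a) = -1/55;  first 5 digits = (1, 1, 2, 3, 5)

v_7(a) = 1 ≥ 1, so the series converges in ℤ_7 to 1/(1 − a) = 1/(1 − 56) = -1/55. Expand this rational in ℤ_7: compute digits iteratively via d_i = x_i mod 7, x_{i+1} = (x_i − d_i)/7. The first 5 digits are (1, 1, 2, 3, 5).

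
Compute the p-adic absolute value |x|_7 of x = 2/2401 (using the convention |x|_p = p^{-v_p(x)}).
|2/2401|_7 = 2401

Step 1 — compute v_7(x) by factoring powers of 7 out of the numerator and denominator: v_7(2/2401) = -4. Step 2 — apply |x|_p = p^{-v_p(x)} = 7^{4} = 2401.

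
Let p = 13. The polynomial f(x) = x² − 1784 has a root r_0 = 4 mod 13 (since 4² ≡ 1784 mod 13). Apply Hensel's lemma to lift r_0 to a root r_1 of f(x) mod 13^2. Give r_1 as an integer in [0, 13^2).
r_1 = 56 (mod 169)

Hensel's recurrence: r_{i+1} = r_i − f(r_i)·(f′(r_i))^{-1} mod 13^{i+2}, with f′(x) = 2x. Iterate:
  r_0 = 4 (mod 13)
  r_1 = 56 (mod 169)
Final: r_1 = 56, and one checks f(r_1) ≡ 0 mod 13^2.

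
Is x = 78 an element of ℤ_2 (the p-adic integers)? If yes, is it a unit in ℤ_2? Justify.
x ∈ ℤ_2 but not a unit; v_2(x) = 1 > 0

ℤ_2 = {x ∈ ℚ_2 : v_2(x) ≥ 0} and ℤ_2^× = {x ∈ ℤ_2 : v_2(x) = 0}. Here v_2(78) = v_2(num) − v_2(den) = 1; compare against these criteria.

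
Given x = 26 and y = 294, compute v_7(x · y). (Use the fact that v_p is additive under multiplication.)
v_7(7644) = 2

v_p(x) = 0 (factor: 26 = 7^0 · 26); v_p(y) = 2 (factor: 294 = 7^2 · 6). Additivity: v_p(xy) = v_p(x) + v_p(y) = 0 + 2 = 2. (Direct check: xy = 7644 = 7^2 · (156).)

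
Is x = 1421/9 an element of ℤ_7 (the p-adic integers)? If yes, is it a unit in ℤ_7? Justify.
x ∈ ℤ_7 but not a unit; v_7(x) = 2 > 0

ℤ_7 = {x ∈ ℚ_7 : v_7(x) ≥ 0} and ℤ_7^× = {x ∈ ℤ_7 : v_7(x) = 0}. Here v_7(1421/9) = v_7(num) − v_7(den) = 2; compare against these criteria.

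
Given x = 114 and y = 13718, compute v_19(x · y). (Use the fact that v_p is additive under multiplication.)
v_19(1563852) = 4

v_p(x) = 1 (factor: 114 = 19^1 · 6); v_p(y) = 3 (factor: 13718 = 19^3 · 2). Additivity: v_p(xy) = v_p(x) + v_p(y) = 1 + 3 = 4. (Direct check: xy = 1563852 = 19^4 · (12).)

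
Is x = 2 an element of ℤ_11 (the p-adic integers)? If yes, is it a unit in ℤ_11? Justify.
x ∈ ℤ_11^× (unit); v_11(x) = 0

ℤ_11 = {x ∈ ℚ_11 : v_11(x) ≥ 0} and ℤ_11^× = {x ∈ ℤ_11 : v_11(x) = 0}. Here v_11(2) = v_11(num) − v_11(den) = 0; compare against these criteria.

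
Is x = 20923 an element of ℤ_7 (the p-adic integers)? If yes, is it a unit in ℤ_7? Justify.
x ∈ ℤ_7 but not a unit; v_7(x) = 3 > 0

ℤ_7 = {x ∈ ℚ_7 : v_7(x) ≥ 0} and ℤ_7^× = {x ∈ ℤ_7 : v_7(x) = 0}. Here v_7(20923) = v_7(num) − v_7(den) = 3; compare against these criteria.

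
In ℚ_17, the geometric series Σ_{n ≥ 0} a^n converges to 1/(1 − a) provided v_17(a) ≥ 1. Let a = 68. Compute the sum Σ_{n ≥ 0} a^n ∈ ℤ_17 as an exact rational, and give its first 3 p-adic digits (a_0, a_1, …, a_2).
Σ a^n = 1/(1 − a) = -1/67;  first 3 digits = (1, 4, 16)

v_17(a) = 1 ≥ 1, so the series converges in ℤ_17 to 1/(1 − a) = 1/(1 − 68) = -1/67. Expand this rational in ℤ_17: compute digits iteratively via d_i = x_i mod 17, x_{i+1} = (x_i − d_i)/17. The first 3 digits are (1, 4, 16).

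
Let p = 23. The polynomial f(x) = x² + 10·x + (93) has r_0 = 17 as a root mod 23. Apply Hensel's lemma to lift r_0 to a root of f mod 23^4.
r_3 = 178566 (mod 279841)

Hensel: r_{i+1} = r_i − f(r_i)·(f′(r_i))^{-1} mod 23^{i+2}, f′(x) = 2x + 10. Iterate:
  r_0 = 17 (mod 23)
  r_1 = 293 (mod 529)
  r_2 = 8228 (mod 12167)
  r_3 = 178566 (mod 279841)
Final: r = 178566 satisfies f(r) ≡ 0 mod 23^4.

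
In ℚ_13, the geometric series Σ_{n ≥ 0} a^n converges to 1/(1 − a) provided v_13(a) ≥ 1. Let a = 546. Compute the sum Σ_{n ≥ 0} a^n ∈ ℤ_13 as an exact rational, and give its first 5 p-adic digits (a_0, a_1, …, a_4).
Σ a^n = 1/(1 − a) = -1/545;  first 5 digits = (1, 3, 12, 6, 5)

v_13(a) = 1 ≥ 1, so the series converges in ℤ_13 to 1/(1 − a) = 1/(1 − 546) = -1/545. Expand this rational in ℤ_13: compute digits iteratively via d_i = x_i mod 13, x_{i+1} = (x_i − d_i)/13. The first 5 digits are (1, 3, 12, 6, 5).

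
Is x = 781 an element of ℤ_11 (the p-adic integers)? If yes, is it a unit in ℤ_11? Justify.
x ∈ ℤ_11 but not a unit; v_11(x) = 1 > 0

ℤ_11 = {x ∈ ℚ_11 : v_11(x) ≥ 0} and ℤ_11^× = {x ∈ ℤ_11 : v_11(x) = 0}. Here v_11(781) = v_11(num) − v_11(den) = 1; compare against these criteria.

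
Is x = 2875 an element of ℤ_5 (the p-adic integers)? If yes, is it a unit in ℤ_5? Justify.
x ∈ ℤ_5 but not a unit; v_5(x) = 3 > 0

ℤ_5 = {x ∈ ℚ_5 : v_5(x) ≥ 0} and ℤ_5^× = {x ∈ ℤ_5 : v_5(x) = 0}. Here v_5(2875) = v_5(num) − v_5(den) = 3; compare against these criteria.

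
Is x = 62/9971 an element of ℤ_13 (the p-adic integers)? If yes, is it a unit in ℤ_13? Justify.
x ∉ ℤ_13 (v_13(x) = -2 < 0)

ℤ_13 = {x ∈ ℚ_13 : v_13(x) ≥ 0} and ℤ_13^× = {x ∈ ℤ_13 : v_13(x) = 0}. Here v_13(62/9971) = v_13(num) − v_13(den) = -2; compare against these criteria.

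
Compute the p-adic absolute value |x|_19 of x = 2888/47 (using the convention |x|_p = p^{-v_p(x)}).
|2888/47|_19 = 1/361

Step 1 — compute v_19(x) by factoring powers of 19 out of the numerator and denominator: v_19(2888/47) = 2. Step 2 — apply |x|_p = p^{-v_p(x)} = 19^{-2} = 1/361.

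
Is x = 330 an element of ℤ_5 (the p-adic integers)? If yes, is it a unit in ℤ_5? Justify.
x ∈ ℤ_5 but not a unit; v_5(x) = 1 > 0

ℤ_5 = {x ∈ ℚ_5 : v_5(x) ≥ 0} and ℤ_5^× = {x ∈ ℤ_5 : v_5(x) = 0}. Here v_5(330) = v_5(num) − v_5(den) = 1; compare against these criteria.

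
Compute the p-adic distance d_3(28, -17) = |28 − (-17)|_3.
d_3(28, -17) = 1/9

Step 1 — x − y = 28 − (-17) = 45. Step 2 — v_3(45) = 2 (factor: 45 = (3^2 · 5); the sign does not affect v_p). Step 3 — |x − y|_3 = 3^{-2} = 1/9.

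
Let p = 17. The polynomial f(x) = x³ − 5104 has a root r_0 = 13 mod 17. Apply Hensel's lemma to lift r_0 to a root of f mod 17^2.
r_1 = 200 (mod 289)

Hensel: r_{i+1} = r_i − f(r_i)/f′(r_i) mod 17^{i+2}, where f′(x) = 3x². Iterate:
  r_0 = 13 (mod 17)
  r_1 = 200 (mod 289)
Final: r = 200 with f(r) ≡ 0 mod 17^2.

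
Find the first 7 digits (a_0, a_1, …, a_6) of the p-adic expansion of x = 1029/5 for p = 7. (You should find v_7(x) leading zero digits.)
(a_0, …, a_6) = (0, 0, 0, 2, 4, 5, 2)

v_7(1029/5) = 3, so a_0 = ... = a_2 = 0. Factor out: x = 7^3 · u with u = 3/5 a unit in ℤ_7. Expand u iteratively via a_{v+i} = u_i mod 7, u_{i+1} = (u_i − a_{v+i})/7:
  u_0 = 3/5;  a_3 = 2;  u_1 = (u_0 − 2)/7 = -1/5
  u_1 = -1/5;  a_4 = 4;  u_2 = (u_1 − 4)/7 = -3/5
  u_2 = -3/5;  a_5 = 5;  u_3 = (u_2 − 5)/7 = -4/5
  u_3 = -4/5;  a_6 = 2;  u_4 = (u_3 − 2)/7 = -2/5
Digits: (0, 0, 0, 2, 4, 5, 2).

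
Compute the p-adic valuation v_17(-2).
v_17(-2) = 0

v_17(n) is the largest exponent k such that 17^k divides n. Factor out: -2 = -17^0 · 2. (Sign doesn't affect v_p.) So v_17(-2) = 0.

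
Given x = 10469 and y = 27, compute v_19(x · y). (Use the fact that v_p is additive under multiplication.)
v_19(282663) = 2

v_p(x) = 2 (factor: 10469 = 19^2 · 29); v_p(y) = 0 (factor: 27 = 19^0 · 27). Additivity: v_p(xy) = v_p(x) + v_p(y) = 2 + 0 = 2. (Direct check: xy = 282663 = 19^2 · (783).)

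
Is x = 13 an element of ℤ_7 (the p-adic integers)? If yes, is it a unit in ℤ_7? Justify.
x ∈ ℤ_7^× (unit); v_7(x) = 0

ℤ_7 = {x ∈ ℚ_7 : v_7(x) ≥ 0} and ℤ_7^× = {x ∈ ℤ_7 : v_7(x) = 0}. Here v_7(13) = v_7(num) − v_7(den) = 0; compare against these criteria.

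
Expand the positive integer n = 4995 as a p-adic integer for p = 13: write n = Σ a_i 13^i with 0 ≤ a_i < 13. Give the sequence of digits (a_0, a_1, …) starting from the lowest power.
(a_0, a_1, …) = (3, 7, 3, 2)

Repeated division by 13 gives the digits low-to-high: 4995 = 3 + 7·13^1 + 3·13^2 + 2·13^3. Digit sequence: (3, 7, 3, 2).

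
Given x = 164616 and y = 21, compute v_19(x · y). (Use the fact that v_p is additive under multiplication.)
v_19(3456936) = 3

v_p(x) = 3 (factor: 164616 = 19^3 · 24); v_p(y) = 0 (factor: 21 = 19^0 · 21). Additivity: v_p(xy) = v_p(x) + v_p(y) = 3 + 0 = 3. (Direct check: xy = 3456936 = 19^3 · (504).)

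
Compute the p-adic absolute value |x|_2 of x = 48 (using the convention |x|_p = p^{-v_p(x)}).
|48|_2 = 1/16

Step 1 — compute v_2(x) by factoring powers of 2 out of the numerator and denominator: v_2(48) = 4. Step 2 — apply |x|_p = p^{-v_p(x)} = 2^{-4} = 1/16.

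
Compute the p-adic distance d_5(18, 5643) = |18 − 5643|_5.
d_5(18, 5643) = 1/625

Step 1 — x − y = 18 − 5643 = -5625. Step 2 — v_5(-5625) = 4 (factor: -5625 = −(5^4 · 9); the sign does not affect v_p). Step 3 — |x − y|_5 = 5^{-4} = 1/625.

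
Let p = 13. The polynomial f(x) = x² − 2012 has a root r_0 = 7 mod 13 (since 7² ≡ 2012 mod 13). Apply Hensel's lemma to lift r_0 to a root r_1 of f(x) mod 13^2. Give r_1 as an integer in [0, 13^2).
r_1 = 111 (mod 169)

Hensel's recurrence: r_{i+1} = r_i − f(r_i)·(f′(r_i))^{-1} mod 13^{i+2}, with f′(x) = 2x. Iterate:
  r_0 = 7 (mod 13)
  r_1 = 111 (mod 169)
Final: r_1 = 111, and one checks f(r_1) ≡ 0 mod 13^2.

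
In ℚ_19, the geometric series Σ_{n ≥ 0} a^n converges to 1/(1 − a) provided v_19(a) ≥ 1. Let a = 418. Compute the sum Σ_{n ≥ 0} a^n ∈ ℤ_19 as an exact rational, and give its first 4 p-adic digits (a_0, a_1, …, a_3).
Σ a^n = 1/(1 − a) = -1/417;  first 4 digits = (1, 3, 10, 14)

v_19(a) = 1 ≥ 1, so the series converges in ℤ_19 to 1/(1 − a) = 1/(1 − 418) = -1/417. Expand this rational in ℤ_19: compute digits iteratively via d_i = x_i mod 19, x_{i+1} = (x_i − d_i)/19. The first 4 digits are (1, 3, 10, 14).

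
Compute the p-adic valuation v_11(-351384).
v_11(-351384) = 4

v_11(n) is the largest exponent k such that 11^k divides n. Factor out: -351384 = -11^4 · 24. (Sign doesn't affect v_p.) So v_11(-351384) = 4.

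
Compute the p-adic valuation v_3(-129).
v_3(-129) = 1

v_3(n) is the largest exponent k such that 3^k divides n. Factor out: -129 = -3^1 · 43. (Sign doesn't affect v_p.) So v_3(-129) = 1.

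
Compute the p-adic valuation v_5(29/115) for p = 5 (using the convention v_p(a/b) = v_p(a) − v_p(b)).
v_5(29/115) = -1

Factor powers of 5 from the numerator and denominator of the reduced fraction: 29 = 5^0 · 29 and 115 = 5^1 · 23. Apply v_p(a/b) = v_p(a) − v_p(b): v_5(29/115) = 0 − 1 = -1.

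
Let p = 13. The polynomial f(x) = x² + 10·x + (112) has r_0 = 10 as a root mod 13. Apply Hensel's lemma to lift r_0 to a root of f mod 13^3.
r_2 = 1115 (mod 2197)

Hensel: r_{i+1} = r_i − f(r_i)·(f′(r_i))^{-1} mod 13^{i+2}, f′(x) = 2x + 10. Iterate:
  r_0 = 10 (mod 13)
  r_1 = 101 (mod 169)
  r_2 = 1115 (mod 2197)
Final: r = 1115 satisfies f(r) ≡ 0 mod 13^3.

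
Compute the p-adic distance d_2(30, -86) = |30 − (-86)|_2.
d_2(30, -86) = 1/4

Step 1 — x − y = 30 − (-86) = 116. Step 2 — v_2(116) = 2 (factor: 116 = (2^2 · 29); the sign does not affect v_p). Step 3 — |x − y|_2 = 2^{-2} = 1/4.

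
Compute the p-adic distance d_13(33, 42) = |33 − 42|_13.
d_13(33, 42) = 1

Step 1 — x − y = 33 − 42 = -9. Step 2 — v_13(-9) = 0 (factor: -9 = −(13^0 · 9); the sign does not affect v_p). Step 3 — |x − y|_13 = 13^{0} = 1.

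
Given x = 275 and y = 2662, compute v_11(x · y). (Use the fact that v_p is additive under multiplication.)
v_11(732050) = 4

v_p(x) = 1 (factor: 275 = 11^1 · 25); v_p(y) = 3 (factor: 2662 = 11^3 · 2). Additivity: v_p(xy) = v_p(x) + v_p(y) = 1 + 3 = 4. (Direct check: xy = 732050 = 11^4 · (50).)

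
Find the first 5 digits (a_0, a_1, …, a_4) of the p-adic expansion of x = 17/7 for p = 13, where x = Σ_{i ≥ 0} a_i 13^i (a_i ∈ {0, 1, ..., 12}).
(a_0, …, a_4) = (8, 7, 5, 7, 5)

v_13(17/7) = 0 (numerator and denominator both coprime to 13), so x ∈ ℤ_13^×. Compute digits iteratively via a_i = x_i mod 13, x_{i+1} = (x_i − a_i)/13, with x_0 = x:
  x_0 = 17/7;  a_0 = 8;  x_1 = (x_0 − 8)/13 = -3/7
  x_1 = -3/7;  a_1 = 7;  x_2 = (x_1 − 7)/13 = -4/7
  x_2 = -4/7;  a_2 = 5;  x_3 = (x_2 − 5)/13 = -3/7
  x_3 = -3/7;  a_3 = 7;  x_4 = (x_3 − 7)/13 = -4/7
  x_4 = -4/7;  a_4 = 5;  x_5 = (x_4 − 5)/13 = -3/7
Digits: (8, 7, 5, 7, 5).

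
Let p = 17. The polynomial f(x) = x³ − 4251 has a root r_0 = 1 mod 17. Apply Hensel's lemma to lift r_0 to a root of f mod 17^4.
r_3 = 59025 (mod 83521)

Hensel: r_{i+1} = r_i − f(r_i)/f′(r_i) mod 17^{i+2}, where f′(x) = 3x². Iterate:
  r_0 = 1 (mod 17)
  r_1 = 69 (mod 289)
  r_2 = 69 (mod 4913)
  r_3 = 59025 (mod 83521)
Final: r = 59025 with f(r) ≡ 0 mod 17^4.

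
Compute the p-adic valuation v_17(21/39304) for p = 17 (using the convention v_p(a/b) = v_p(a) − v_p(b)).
v_17(21/39304) = -3

Factor powers of 17 from the numerator and denominator of the reduced fraction: 21 = 17^0 · 21 and 39304 = 17^3 · 8. Apply v_p(a/b) = v_p(a) − v_p(b): v_17(21/39304) = 0 − 3 = -3.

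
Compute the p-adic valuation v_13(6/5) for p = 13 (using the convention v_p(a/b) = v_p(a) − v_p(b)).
v_13(6/5) = 0

Factor powers of 13 from the numerator and denominator of the reduced fraction: 6 = 13^0 · 6 and 5 = 13^0 · 5. Apply v_p(a/b) = v_p(a) − v_p(b): v_13(6/5) = 0 − 0 = 0.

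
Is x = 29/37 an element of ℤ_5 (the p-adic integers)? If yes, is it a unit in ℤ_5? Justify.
x ∈ ℤ_5^× (unit); v_5(x) = 0

ℤ_5 = {x ∈ ℚ_5 : v_5(x) ≥ 0} and ℤ_5^× = {x ∈ ℤ_5 : v_5(x) = 0}. Here v_5(29/37) = v_5(num) − v_5(den) = 0; compare against these criteria.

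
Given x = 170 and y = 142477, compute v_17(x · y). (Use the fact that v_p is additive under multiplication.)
v_17(24221090) = 4

v_p(x) = 1 (factor: 170 = 17^1 · 10); v_p(y) = 3 (factor: 142477 = 17^3 · 29). Additivity: v_p(xy) = v_p(x) + v_p(y) = 1 + 3 = 4. (Direct check: xy = 24221090 = 17^4 · (290).)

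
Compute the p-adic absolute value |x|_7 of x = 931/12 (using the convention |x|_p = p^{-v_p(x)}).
|931/12|_7 = 1/49

Step 1 — compute v_7(x) by factoring powers of 7 out of the numerator and denominator: v_7(931/12) = 2. Step 2 — apply |x|_p = p^{-v_p(x)} = 7^{-2} = 1/49.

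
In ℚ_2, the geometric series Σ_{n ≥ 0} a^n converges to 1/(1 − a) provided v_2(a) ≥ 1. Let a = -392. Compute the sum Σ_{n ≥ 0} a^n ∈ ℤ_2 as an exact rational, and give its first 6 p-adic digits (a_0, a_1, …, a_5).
Σ a^n = 1/(1 − a) = 1/393;  first 6 digits = (1, 0, 0, 1, 1, 1)

v_2(a) = 3 ≥ 1, so the series converges in ℤ_2 to 1/(1 − a) = 1/(1 − (-392)) = 1/393. Expand this rational in ℤ_2: compute digits iteratively via d_i = x_i mod 2, x_{i+1} = (x_i − d_i)/2. The first 6 digits are (1, 0, 0, 1, 1, 1).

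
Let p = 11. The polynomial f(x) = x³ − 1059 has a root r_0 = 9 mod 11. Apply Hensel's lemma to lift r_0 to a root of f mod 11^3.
r_2 = 218 (mod 1331)

Hensel: r_{i+1} = r_i − f(r_i)/f′(r_i) mod 11^{i+2}, where f′(x) = 3x². Iterate:
  r_0 = 9 (mod 11)
  r_1 = 97 (mod 121)
  r_2 = 218 (mod 1331)
Final: r = 218 with f(r) ≡ 0 mod 11^3.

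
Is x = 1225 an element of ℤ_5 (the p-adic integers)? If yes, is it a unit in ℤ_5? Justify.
x ∈ ℤ_5 but not a unit; v_5(x) = 2 > 0

ℤ_5 = {x ∈ ℚ_5 : v_5(x) ≥ 0} and ℤ_5^× = {x ∈ ℤ_5 : v_5(x) = 0}. Here v_5(1225) = v_5(num) − v_5(den) = 2; compare against these criteria.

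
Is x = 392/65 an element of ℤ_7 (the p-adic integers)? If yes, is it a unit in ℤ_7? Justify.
x ∈ ℤ_7 but not a unit; v_7(x) = 2 > 0

ℤ_7 = {x ∈ ℚ_7 : v_7(x) ≥ 0} and ℤ_7^× = {x ∈ ℤ_7 : v_7(x) = 0}. Here v_7(392/65) = v_7(num) − v_7(den) = 2; compare against these criteria.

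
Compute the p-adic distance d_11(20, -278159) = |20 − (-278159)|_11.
d_11(20, -278159) = 1/14641

Step 1 — x − y = 20 − (-278159) = 278179. Step 2 — v_11(278179) = 4 (factor: 278179 = (11^4 · 19); the sign does not affect v_p). Step 3 — |x − y|_11 = 11^{-4} = 1/14641.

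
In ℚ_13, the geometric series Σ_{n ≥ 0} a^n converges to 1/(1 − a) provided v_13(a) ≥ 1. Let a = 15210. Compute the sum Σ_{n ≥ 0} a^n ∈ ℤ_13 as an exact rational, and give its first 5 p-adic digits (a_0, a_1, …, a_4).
Σ a^n = 1/(1 − a) = -1/15209;  first 5 digits = (1, 0, 12, 6, 1)

v_13(a) = 2 ≥ 1, so the series converges in ℤ_13 to 1/(1 − a) = 1/(1 − 15210) = -1/15209. Expand this rational in ℤ_13: compute digits iteratively via d_i = x_i mod 13, x_{i+1} = (x_i − d_i)/13. The first 5 digits are (1, 0, 12, 6, 1).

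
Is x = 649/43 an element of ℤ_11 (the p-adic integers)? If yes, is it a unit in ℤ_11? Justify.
x ∈ ℤ_11 but not a unit; v_11(x) = 1 > 0

ℤ_11 = {x ∈ ℚ_11 : v_11(x) ≥ 0} and ℤ_11^× = {x ∈ ℤ_11 : v_11(x) = 0}. Here v_11(649/43) = v_11(num) − v_11(den) = 1; compare against these criteria.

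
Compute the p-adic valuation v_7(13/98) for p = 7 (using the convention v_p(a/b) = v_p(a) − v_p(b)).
v_7(13/98) = -2

Factor powers of 7 from the numerator and denominator of the reduced fraction: 13 = 7^0 · 13 and 98 = 7^2 · 2. Apply v_p(a/b) = v_p(a) − v_p(b): v_7(13/98) = 0 − 2 = -2.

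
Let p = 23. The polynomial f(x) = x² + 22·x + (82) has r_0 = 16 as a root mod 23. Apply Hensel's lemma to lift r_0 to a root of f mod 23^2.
r_1 = 62 (mod 529)

Hensel: r_{i+1} = r_i − f(r_i)·(f′(r_i))^{-1} mod 23^{i+2}, f′(x) = 2x + 22. Iterate:
  r_0 = 16 (mod 23)
  r_1 = 62 (mod 529)
Final: r = 62 satisfies f(r) ≡ 0 mod 23^2.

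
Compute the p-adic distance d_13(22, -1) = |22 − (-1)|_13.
d_13(22, -1) = 1

Step 1 — x − y = 22 − (-1) = 23. Step 2 — v_13(23) = 0 (factor: 23 = (13^0 · 23); the sign does not affect v_p). Step 3 — |x − y|_13 = 13^{0} = 1.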